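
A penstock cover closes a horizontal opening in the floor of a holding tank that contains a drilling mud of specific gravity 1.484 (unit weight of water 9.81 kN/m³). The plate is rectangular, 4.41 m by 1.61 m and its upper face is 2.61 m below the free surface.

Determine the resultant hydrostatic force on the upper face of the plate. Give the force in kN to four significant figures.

F ≈ 269.8 kN

γ = 1.484 × 9.81 = 14.55804 kN/m³.
The plate is horizontal, so pressure is uniform at p = γ·h = 14.55804 × 2.61 = 37.9965 kN/m².
A = 4.41 × 1.61 = 7.1001 m².
F = p·A = 37.9965 × 7.1001 = 269.779 kN.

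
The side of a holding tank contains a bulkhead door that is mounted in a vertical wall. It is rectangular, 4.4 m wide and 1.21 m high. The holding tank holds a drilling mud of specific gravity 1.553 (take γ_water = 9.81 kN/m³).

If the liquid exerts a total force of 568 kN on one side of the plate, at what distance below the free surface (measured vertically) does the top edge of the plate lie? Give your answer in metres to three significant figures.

γ = 1.553 × 9.81 = 15.23493 kN/m³.
A = 4.4 × 1.21 = 5.324 m².
From F = γ·h_c·A, the centroid depth is h_c = 568/(15.23493 × 5.324) = 7.00277 m.
The centroid lies 1.21/2 = 0.605 m below the top edge, so the top edge sits at h_top = 7.00277 − 0.605 = 6.39777 m below the surface.

d_top ≈ 6.40 m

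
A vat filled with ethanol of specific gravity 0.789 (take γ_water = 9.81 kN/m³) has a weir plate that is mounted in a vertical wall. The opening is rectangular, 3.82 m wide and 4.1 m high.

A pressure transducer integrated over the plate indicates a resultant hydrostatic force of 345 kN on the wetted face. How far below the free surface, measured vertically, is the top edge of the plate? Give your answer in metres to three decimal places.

γ = 0.789 × 9.81 = 7.74009 kN/m³.
A = 3.82 × 4.1 = 15.662 m².
From F = γ·h_c·A, the centroid depth is h_c = 345/(7.74009 × 15.662) = 2.84594 m.
The centroid lies 4.1/2 = 2.05 m below the top edge, so the top edge sits at h_top = 2.84594 − 2.05 = 0.79594 m below the surface.

d_top ≈ 0.796 m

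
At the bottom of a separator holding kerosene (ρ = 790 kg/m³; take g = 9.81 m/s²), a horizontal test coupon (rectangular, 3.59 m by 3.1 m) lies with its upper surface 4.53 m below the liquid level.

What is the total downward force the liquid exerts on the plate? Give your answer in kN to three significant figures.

γ = ρg = 790 × 9.81 / 1000 = 7.7499 kN/m³.
The plate is horizontal, so pressure is uniform at p = γ·h = 7.7499 × 4.53 = 35.107 kN/m².
A = 3.59 × 3.1 = 11.129 m².
F = p·A = 35.107 × 11.129 = 390.706 kN.

F ≈ 391 kN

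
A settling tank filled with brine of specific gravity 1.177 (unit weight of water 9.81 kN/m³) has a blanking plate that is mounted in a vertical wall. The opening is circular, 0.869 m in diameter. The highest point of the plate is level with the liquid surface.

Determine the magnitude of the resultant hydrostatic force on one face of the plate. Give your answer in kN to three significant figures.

γ = 1.177 × 9.81 = 11.54637 kN/m³.
The centroid is at the centre, 0.4345 m below the top of the plate, so the centroid depth is h_c = 0.4345 m.
A = π(0.4345)² = 0.593102 m².
Resultant F = γ·h_c·A = 11.54637 × 0.4345 × 0.593102 = 2.97553 kN.

F ≈ 2.98 kN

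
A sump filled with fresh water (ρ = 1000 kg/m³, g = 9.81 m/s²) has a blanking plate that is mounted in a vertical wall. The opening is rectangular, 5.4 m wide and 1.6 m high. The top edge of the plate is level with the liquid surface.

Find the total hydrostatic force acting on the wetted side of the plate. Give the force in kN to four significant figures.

F ≈ 67.81 kN

γ = ρg = 1000 × 9.81 = 9810 N/m³ = 9.81 kN/m³.
The centroid lies 1.6/2 = 0.8 m below the top edge, so the centroid depth is h_c = 0.8 m.
A = 5.4 × 1.6 = 8.64 m².
Resultant F = γ·h_c·A = 9.81 × 0.8 × 8.64 = 67.8067 kN.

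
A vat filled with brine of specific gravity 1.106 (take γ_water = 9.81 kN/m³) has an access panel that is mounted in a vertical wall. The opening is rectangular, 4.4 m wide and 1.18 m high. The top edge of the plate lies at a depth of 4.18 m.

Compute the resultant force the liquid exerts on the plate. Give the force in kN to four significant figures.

F ≈ 268.7 kN

γ = 1.106 × 9.81 = 10.84986 kN/m³.
The centroid lies 1.18/2 = 0.59 m below the top edge, so the centroid depth is h_c = 4.18 + 0.59 = 4.77 m.
A = 4.4 × 1.18 = 5.192 m².
Resultant F = γ·h_c·A = 10.84986 × 4.77 × 5.192 = 268.706 kN.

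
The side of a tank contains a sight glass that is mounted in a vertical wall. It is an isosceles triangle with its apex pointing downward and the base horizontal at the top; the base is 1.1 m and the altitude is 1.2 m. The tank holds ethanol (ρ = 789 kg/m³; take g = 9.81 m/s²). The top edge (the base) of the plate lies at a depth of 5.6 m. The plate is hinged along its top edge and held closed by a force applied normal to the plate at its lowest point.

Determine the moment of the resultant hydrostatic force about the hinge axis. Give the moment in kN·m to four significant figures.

M ≈ 12.67 kN·m

γ = ρg = 789 × 9.81 / 1000 = 7.74009 kN/m³.
With the apex down, the centroid sits h/3 = 1.2/3 = 0.4 m below the base (the top edge), so the centroid depth is h_c = 5.6 + 0.4 = 6 m.
A = ½ × 1.1 × 1.2 = 0.66 m².
Resultant F = γ·h_c·A = 7.74009 × 6 × 0.66 = 30.6508 kN.
I_c = b·h³/36 = 1.1 × 1.2³/36 = 0.0528 m⁴.
Centre of pressure: y_p = y_c + I_c/(y_c·A) = 6 + 0.0528/(6 × 0.66) = 6 + 0.0133333 = 6.01333 m along the plane.
The resultant acts 0.4 + 0.0133333 = 0.413333 m (along the plate) below the hinge at the top edge, so the moment about the hinge is M = F × 0.413333 = 30.6508 × 0.413333 = 12.669 kN·m.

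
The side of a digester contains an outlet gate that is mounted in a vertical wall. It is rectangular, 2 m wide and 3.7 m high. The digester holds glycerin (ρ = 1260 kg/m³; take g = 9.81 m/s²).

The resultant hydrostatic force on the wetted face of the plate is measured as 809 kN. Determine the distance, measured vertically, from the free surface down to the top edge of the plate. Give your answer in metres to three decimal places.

γ = ρg = 1260 × 9.81 / 1000 = 12.3606 kN/m³.
A = 2 × 3.7 = 7.4 m².
From F = γ·h_c·A, the centroid depth is h_c = 809/(12.3606 × 7.4) = 8.84458 m.
The centroid lies 3.7/2 = 1.85 m below the top edge, so the top edge sits at h_top = 8.84458 − 1.85 = 6.99458 m below the surface.

d_top ≈ 6.995 m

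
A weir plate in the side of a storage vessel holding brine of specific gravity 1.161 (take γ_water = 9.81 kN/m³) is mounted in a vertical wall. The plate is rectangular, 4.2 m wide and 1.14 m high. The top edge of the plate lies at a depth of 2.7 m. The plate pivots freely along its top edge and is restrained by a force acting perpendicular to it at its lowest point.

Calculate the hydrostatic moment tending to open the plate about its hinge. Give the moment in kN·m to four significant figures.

γ = 1.161 × 9.81 = 11.38941 kN/m³.
The centroid lies 1.14/2 = 0.57 m below the top edge, so the centroid depth is h_c = 2.7 + 0.57 = 3.27 m.
A = 4.2 × 1.14 = 4.788 m².
Resultant F = γ·h_c·A = 11.38941 × 3.27 × 4.788 = 178.321 kN.
I_c = b·h³/12 = 4.2 × 1.14³/12 = 0.51854 m⁴.
Centre of pressure: y_p = y_c + I_c/(y_c·A) = 3.27 + 0.51854/(3.27 × 4.788) = 3.27 + 0.0331192 = 3.30312 m along the plane.
The resultant acts 0.57 + 0.0331192 = 0.603119 m (along the plate) below the hinge at the top edge, so the moment about the hinge is M = F × 0.603119 = 178.321 × 0.603119 = 107.549 kN·m.

M ≈ 107.5 kN·m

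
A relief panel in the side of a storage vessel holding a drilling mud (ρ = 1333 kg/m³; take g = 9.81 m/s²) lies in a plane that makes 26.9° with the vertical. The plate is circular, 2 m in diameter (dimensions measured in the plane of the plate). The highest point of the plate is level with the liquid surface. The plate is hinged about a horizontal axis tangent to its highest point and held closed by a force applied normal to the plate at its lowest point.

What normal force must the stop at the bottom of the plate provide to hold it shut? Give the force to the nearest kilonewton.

γ = ρg = 1333 × 9.81 / 1000 = 13.07673 kN/m³.
The plate makes 26.9° with the vertical, i.e. θ = 90° − 26.9° = 63.1° to the horizontal. Measuring y along the incline from the free-surface line, vertical depth h = y·sinθ with sinθ = 0.891798.
The centroid is at the centre, 1 m below the top of the plate, so y_c = 1 m and h_c = 1 × 0.891798 = 0.891798 m.
A = π(1)² = 3.14159 m².
Resultant F = γ·h_c·A = 13.07673 × 0.891798 × 3.14159 = 36.6366 kN.
I_c = πr⁴/4 = π × 1⁴/4 = 0.785398 m⁴.
Centre of pressure: y_p = y_c + I_c/(y_c·A) = 1 + 0.785398/(1 × 3.14159) = 1 + 0.25 = 1.25 m along the plane.
The resultant acts 1 + 0.25 = 1.25 m (along the plate) below the hinge at the top edge, so the moment about the hinge is M = F × 1.25 = 36.6366 × 1.25 = 45.7957 kN·m.
A normal force at the bottom, 2 m from the hinge, must supply this moment: P = 45.7957/2 = 22.8978 kN.

P ≈ 23 kN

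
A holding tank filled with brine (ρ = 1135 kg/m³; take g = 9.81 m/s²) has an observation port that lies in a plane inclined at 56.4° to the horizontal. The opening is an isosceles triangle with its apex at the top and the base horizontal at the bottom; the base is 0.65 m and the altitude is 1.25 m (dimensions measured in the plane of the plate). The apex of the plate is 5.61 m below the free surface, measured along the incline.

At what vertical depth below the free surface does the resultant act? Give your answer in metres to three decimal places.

h_p = 5.378 m

γ = ρg = 1135 × 9.81 / 1000 = 11.13435 kN/m³.
Let θ = 56.4° be the plate's angle to the horizontal; measure y along the incline from where the plane meets the free surface. Vertical depth h = y·sinθ with sinθ = 0.832921.
With the apex up, the centroid sits 2h/3 = 2 × 1.25/3 = 0.833333 m below the apex, so y_c = 5.61 + 0.833333 = 6.44333 m and h_c = 6.44333 × 0.832921 = 5.36678 m.
A = ½ × 0.65 × 1.25 = 0.40625 m².
Resultant F = γ·h_c·A = 11.13435 × 5.36678 × 0.40625 = 24.2757 kN.
I_c = b·h³/36 = 0.65 × 1.25³/36 = 0.0352648 m⁴.
Centre of pressure: y_p = y_c + I_c/(y_c·A) = 6.44333 + 0.0352648/(6.44333 × 0.40625) = 6.44333 + 0.0134722 = 6.4568 m along the plane.
Vertically, h_p = y_p·sinθ = 6.4568 × 0.832921 = 5.378 m.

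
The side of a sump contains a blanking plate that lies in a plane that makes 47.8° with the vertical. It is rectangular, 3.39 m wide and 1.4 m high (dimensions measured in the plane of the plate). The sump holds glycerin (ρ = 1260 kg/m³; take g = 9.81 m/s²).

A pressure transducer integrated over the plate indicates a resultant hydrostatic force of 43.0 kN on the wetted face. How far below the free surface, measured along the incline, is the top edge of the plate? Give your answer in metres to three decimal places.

y_top ≈ 0.391 m

γ = ρg = 1260 × 9.81 / 1000 = 12.3606 kN/m³.
A = 3.39 × 1.4 = 4.746 m².
From F = γ·h_c·A, the centroid depth is h_c = 43.0/(12.3606 × 4.746) = 0.732995 m.
The plate makes 47.8° with the vertical, i.e. θ = 90° − 47.8° = 42.2° to the horizontal. Measuring y along the incline from the free-surface line, vertical depth h = y·sinθ with sinθ = 0.671721.
Along the incline, y_c = h_c/sinθ = 0.732995/0.671721 = 1.09122 m.
The centroid lies 1.4/2 = 0.7 m below the top edge, so the top edge sits at y_top = 1.09122 − 0.7 = 0.39122 m along the incline.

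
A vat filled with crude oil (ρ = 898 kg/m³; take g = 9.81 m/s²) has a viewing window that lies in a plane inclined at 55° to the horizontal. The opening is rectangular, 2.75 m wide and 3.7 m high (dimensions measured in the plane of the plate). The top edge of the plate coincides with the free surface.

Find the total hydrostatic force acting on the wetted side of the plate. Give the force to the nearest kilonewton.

F ≈ 136 kN

γ = ρg = 898 × 9.81 / 1000 = 8.80938 kN/m³.
Let θ = 55° be the plate's angle to the horizontal; measure y along the incline from where the plane meets the free surface. Vertical depth h = y·sinθ with sinθ = 0.819152.
The centroid lies 3.7/2 = 1.85 m below the top edge, so y_c = 1.85 m and h_c = 1.85 × 0.819152 = 1.51543 m.
A = 2.75 × 3.7 = 10.175 m².
Resultant F = γ·h_c·A = 8.80938 × 1.51543 × 10.175 = 135.836 kN.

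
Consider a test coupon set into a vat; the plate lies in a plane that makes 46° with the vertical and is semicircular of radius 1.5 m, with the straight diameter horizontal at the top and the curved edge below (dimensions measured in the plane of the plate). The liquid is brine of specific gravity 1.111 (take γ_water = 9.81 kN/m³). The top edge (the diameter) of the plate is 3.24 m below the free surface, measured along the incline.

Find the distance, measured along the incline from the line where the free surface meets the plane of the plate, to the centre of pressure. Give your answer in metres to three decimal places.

y_p = 3.917 m

γ = 1.111 × 9.81 = 10.89891 kN/m³.
The plate makes 46° with the vertical, i.e. θ = 90° − 46° = 44° to the horizontal. Measuring y along the incline from the free-surface line, vertical depth h = y·sinθ with sinθ = 0.694658.
The centroid of a semicircle lies 4r/(3π) = 0.63662 m from the diameter, here below the top edge, so y_c = 3.24 + 0.63662 = 3.87662 m and h_c = 3.87662 × 0.694658 = 2.69293 m.
A = πr²/2 = π × 1.5²/2 = 3.53429 m².
Resultant F = γ·h_c·A = 10.89891 × 2.69293 × 3.53429 = 103.731 kN.
I_c = (π/8 − 8/(9π))·r⁴ = 0.109757 × 1.5⁴ = 0.555645 m⁴.
Centre of pressure: y_p = y_c + I_c/(y_c·A) = 3.87662 + 0.555645/(3.87662 × 3.53429) = 3.87662 + 0.0405548 = 3.91717 m along the plane.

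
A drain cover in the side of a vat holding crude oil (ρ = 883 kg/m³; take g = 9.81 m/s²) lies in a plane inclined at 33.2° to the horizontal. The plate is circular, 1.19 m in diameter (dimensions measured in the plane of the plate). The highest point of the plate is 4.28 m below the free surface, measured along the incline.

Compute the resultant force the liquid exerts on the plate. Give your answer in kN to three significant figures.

F ≈ 25.7 kN

γ = ρg = 883 × 9.81 / 1000 = 8.66223 kN/m³.
Let θ = 33.2° be the plate's angle to the horizontal; measure y along the incline from where the plane meets the free surface. Vertical depth h = y·sinθ with sinθ = 0.547563.
The centroid is at the centre, 0.595 m below the top of the plate, so y_c = 4.28 + 0.595 = 4.875 m and h_c = 4.875 × 0.547563 = 2.66937 m.
A = π(0.595)² = 1.1122 m².
Resultant F = γ·h_c·A = 8.66223 × 2.66937 × 1.1122 = 25.7171 kN.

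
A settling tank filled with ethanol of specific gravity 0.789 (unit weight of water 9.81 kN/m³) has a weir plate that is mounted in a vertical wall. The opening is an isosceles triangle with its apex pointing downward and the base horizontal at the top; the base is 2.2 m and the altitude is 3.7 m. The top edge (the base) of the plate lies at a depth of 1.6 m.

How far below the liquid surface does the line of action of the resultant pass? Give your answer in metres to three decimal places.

γ = 0.789 × 9.81 = 7.74009 kN/m³.
With the apex down, the centroid sits h/3 = 3.7/3 = 1.23333 m below the base (the top edge), so the centroid depth is h_c = 1.6 + 1.23333 = 2.83333 m.
A = ½ × 2.2 × 3.7 = 4.07 m².
Resultant F = γ·h_c·A = 7.74009 × 2.83333 × 4.07 = 89.256 kN.
I_c = b·h³/36 = 2.2 × 3.7³/36 = 3.09546 m⁴.
Centre of pressure: y_p = y_c + I_c/(y_c·A) = 2.83333 + 3.09546/(2.83333 × 4.07) = 2.83333 + 0.268432 = 3.10176 m along the plane.

h_p = 3.102 m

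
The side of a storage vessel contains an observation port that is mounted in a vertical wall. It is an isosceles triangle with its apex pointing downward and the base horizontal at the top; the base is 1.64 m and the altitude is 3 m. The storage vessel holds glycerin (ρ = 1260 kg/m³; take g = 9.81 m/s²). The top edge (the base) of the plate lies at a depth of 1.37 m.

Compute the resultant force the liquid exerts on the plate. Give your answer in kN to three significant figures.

γ = ρg = 1260 × 9.81 / 1000 = 12.3606 kN/m³.
With the apex down, the centroid sits h/3 = 3/3 = 1 m below the base (the top edge), so the centroid depth is h_c = 1.37 + 1 = 2.37 m.
A = ½ × 1.64 × 3 = 2.46 m².
Resultant F = γ·h_c·A = 12.3606 × 2.37 × 2.46 = 72.0648 kN.

F ≈ 72.1 kN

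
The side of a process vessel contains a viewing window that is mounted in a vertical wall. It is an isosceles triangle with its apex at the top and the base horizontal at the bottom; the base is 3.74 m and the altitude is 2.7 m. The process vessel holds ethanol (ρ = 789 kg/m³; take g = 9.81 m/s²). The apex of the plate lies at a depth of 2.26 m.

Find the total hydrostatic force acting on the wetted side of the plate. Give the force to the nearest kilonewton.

γ = ρg = 789 × 9.81 / 1000 = 7.74009 kN/m³.
With the apex up, the centroid sits 2h/3 = 2 × 2.7/3 = 1.8 m below the apex, so the centroid depth is h_c = 2.26 + 1.8 = 4.06 m.
A = ½ × 3.74 × 2.7 = 5.049 m².
Resultant F = γ·h_c·A = 7.74009 × 4.06 × 5.049 = 158.664 kN.

F ≈ 159 kN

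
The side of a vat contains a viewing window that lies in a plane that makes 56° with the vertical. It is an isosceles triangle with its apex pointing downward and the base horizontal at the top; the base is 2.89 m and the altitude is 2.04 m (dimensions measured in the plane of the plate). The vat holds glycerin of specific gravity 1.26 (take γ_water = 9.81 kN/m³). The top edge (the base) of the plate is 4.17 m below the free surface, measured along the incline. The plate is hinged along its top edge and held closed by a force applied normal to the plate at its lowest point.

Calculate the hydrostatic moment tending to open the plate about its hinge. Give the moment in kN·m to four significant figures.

M ≈ 71.91 kN·m

γ = 1.26 × 9.81 = 12.3606 kN/m³.
The plate makes 56° with the vertical, i.e. θ = 90° − 56° = 34° to the horizontal. Measuring y along the incline from the free-surface line, vertical depth h = y·sinθ with sinθ = 0.559193.
With the apex down, the centroid sits h/3 = 2.04/3 = 0.68 m below the base (the top edge), so y_c = 4.17 + 0.68 = 4.85 m and h_c = 4.85 × 0.559193 = 2.71209 m.
A = ½ × 2.89 × 2.04 = 2.9478 m².
Resultant F = γ·h_c·A = 12.3606 × 2.71209 × 2.9478 = 98.8193 kN.
I_c = b·h³/36 = 2.89 × 2.04³/36 = 0.681531 m⁴.
Centre of pressure: y_p = y_c + I_c/(y_c·A) = 4.85 + 0.681531/(4.85 × 2.9478) = 4.85 + 0.0476701 = 4.89767 m along the plane.
The resultant acts 0.68 + 0.0476701 = 0.72767 m (along the plate) below the hinge at the top edge, so the moment about the hinge is M = F × 0.72767 = 98.8193 × 0.72767 = 71.9078 kN·m.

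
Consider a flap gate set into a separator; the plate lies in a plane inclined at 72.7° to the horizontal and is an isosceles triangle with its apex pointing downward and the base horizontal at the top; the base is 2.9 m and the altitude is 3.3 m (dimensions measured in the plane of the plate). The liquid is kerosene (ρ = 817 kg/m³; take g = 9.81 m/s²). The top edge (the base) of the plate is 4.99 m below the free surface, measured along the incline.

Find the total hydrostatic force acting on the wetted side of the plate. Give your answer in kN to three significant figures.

γ = ρg = 817 × 9.81 / 1000 = 8.01477 kN/m³.
Let θ = 72.7° be the plate's angle to the horizontal; measure y along the incline from where the plane meets the free surface. Vertical depth h = y·sinθ with sinθ = 0.954761.
With the apex down, the centroid sits h/3 = 3.3/3 = 1.1 m below the base (the top edge), so y_c = 4.99 + 1.1 = 6.09 m and h_c = 6.09 × 0.954761 = 5.81449 m.
A = ½ × 2.9 × 3.3 = 4.785 m².
Resultant F = γ·h_c·A = 8.01477 × 5.81449 × 4.785 = 222.99 kN.

F ≈ 223 kN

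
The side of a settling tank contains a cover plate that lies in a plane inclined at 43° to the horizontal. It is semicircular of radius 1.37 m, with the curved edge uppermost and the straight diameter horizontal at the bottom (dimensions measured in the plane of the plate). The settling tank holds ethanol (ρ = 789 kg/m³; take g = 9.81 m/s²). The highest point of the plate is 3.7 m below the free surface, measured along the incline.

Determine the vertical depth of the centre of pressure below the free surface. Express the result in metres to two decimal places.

h_p = 3.08 m

γ = ρg = 789 × 9.81 / 1000 = 7.74009 kN/m³.
Let θ = 43° be the plate's angle to the horizontal; measure y along the incline from where the plane meets the free surface. Vertical depth h = y·sinθ with sinθ = 0.681998.
The centroid lies 4r/(3π) = 0.581446 m above the diameter, so r − 4r/(3π) = 1.37 − 0.581446 = 0.788554 m below the topmost point, so y_c = 3.7 + 0.788554 = 4.48855 m and h_c = 4.48855 × 0.681998 = 3.06118 m.
A = πr²/2 = π × 1.37²/2 = 2.94823 m².
Resultant F = γ·h_c·A = 7.74009 × 3.06118 × 2.94823 = 69.8548 kN.
I_c = (π/8 − 8/(9π))·r⁴ = 0.109757 × 1.37⁴ = 0.386647 m⁴.
Centre of pressure: y_p = y_c + I_c/(y_c·A) = 4.48855 + 0.386647/(4.48855 × 2.94823) = 4.48855 + 0.0292178 = 4.51777 m along the plane.
Vertically, h_p = y_p·sinθ = 4.51777 × 0.681998 = 3.08111 m.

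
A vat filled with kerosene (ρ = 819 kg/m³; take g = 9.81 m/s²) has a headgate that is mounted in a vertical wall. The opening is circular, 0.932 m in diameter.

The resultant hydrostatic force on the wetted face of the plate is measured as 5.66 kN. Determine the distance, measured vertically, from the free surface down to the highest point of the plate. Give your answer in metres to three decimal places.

d_top ≈ 0.567 m

γ = ρg = 819 × 9.81 / 1000 = 8.03439 kN/m³.
A = π(0.466)² = 0.682216 m².
From F = γ·h_c·A, the centroid depth is h_c = 5.66/(8.03439 × 0.682216) = 1.03262 m.
The centroid is at the centre, 0.466 m below the top of the plate, so the highest point sits at h_top = 1.03262 − 0.466 = 0.56662 m below the surface.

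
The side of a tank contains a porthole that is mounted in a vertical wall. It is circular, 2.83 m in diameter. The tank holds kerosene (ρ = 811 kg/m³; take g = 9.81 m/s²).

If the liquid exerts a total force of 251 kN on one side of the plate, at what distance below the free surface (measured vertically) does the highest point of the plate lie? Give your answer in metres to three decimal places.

γ = ρg = 811 × 9.81 / 1000 = 7.95591 kN/m³.
A = π(1.415)² = 6.29018 m².
From F = γ·h_c·A, the centroid depth is h_c = 251/(7.95591 × 6.29018) = 5.01558 m.
The centroid is at the centre, 1.415 m below the top of the plate, so the highest point sits at h_top = 5.01558 − 1.415 = 3.60058 m below the surface.

d_top ≈ 3.601 m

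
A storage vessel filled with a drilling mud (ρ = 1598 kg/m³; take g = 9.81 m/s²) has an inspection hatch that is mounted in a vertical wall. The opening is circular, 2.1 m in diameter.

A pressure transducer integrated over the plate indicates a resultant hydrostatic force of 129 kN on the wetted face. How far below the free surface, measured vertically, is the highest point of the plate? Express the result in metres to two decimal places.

d_top ≈ 1.33 m

γ = ρg = 1598 × 9.81 / 1000 = 15.67638 kN/m³.
A = π(1.05)² = 3.46361 m².
From F = γ·h_c·A, the centroid depth is h_c = 129/(15.67638 × 3.46361) = 2.37583 m.
The centroid is at the centre, 1.05 m below the top of the plate, so the highest point sits at h_top = 2.37583 − 1.05 = 1.32583 m below the surface.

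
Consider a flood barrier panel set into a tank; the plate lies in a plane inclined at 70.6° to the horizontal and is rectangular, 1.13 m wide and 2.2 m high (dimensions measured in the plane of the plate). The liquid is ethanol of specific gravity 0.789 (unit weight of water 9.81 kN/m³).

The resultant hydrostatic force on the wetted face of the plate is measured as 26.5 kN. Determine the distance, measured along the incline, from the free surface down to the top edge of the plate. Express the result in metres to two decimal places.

y_top ≈ 0.36 m

γ = 0.789 × 9.81 = 7.74009 kN/m³.
A = 1.13 × 2.2 = 2.486 m².
From F = γ·h_c·A, the centroid depth is h_c = 26.5/(7.74009 × 2.486) = 1.37721 m.
Let θ = 70.6° be the plate's angle to the horizontal; measure y along the incline from where the plane meets the free surface. Vertical depth h = y·sinθ with sinθ = 0.943223.
Along the incline, y_c = h_c/sinθ = 1.37721/0.943223 = 1.46011 m.
The centroid lies 2.2/2 = 1.1 m below the top edge, so the top edge sits at y_top = 1.46011 − 1.1 = 0.36011 m along the incline.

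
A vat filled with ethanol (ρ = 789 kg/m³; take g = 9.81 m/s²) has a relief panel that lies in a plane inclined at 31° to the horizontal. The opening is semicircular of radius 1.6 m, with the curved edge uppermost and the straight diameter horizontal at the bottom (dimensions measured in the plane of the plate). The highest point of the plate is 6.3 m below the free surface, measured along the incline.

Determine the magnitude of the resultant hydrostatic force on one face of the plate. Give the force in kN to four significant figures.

γ = ρg = 789 × 9.81 / 1000 = 7.74009 kN/m³.
Let θ = 31° be the plate's angle to the horizontal; measure y along the incline from where the plane meets the free surface. Vertical depth h = y·sinθ with sinθ = 0.515038.
The centroid lies 4r/(3π) = 0.679061 m above the diameter, so r − 4r/(3π) = 1.6 − 0.679061 = 0.920939 m below the topmost point, so y_c = 6.3 + 0.920939 = 7.22094 m and h_c = 7.22094 × 0.515038 = 3.71906 m.
A = πr²/2 = π × 1.6²/2 = 4.02124 m².
Resultant F = γ·h_c·A = 7.74009 × 3.71906 × 4.02124 = 115.755 kN.

F ≈ 115.8 kN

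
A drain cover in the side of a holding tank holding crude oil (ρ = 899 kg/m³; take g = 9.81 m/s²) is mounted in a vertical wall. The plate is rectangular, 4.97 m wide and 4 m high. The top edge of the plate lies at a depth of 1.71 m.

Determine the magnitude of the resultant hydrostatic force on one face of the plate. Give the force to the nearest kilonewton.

γ = ρg = 899 × 9.81 / 1000 = 8.81919 kN/m³.
The centroid lies 4/2 = 2 m below the top edge, so the centroid depth is h_c = 1.71 + 2 = 3.71 m.
A = 4.97 × 4 = 19.88 m².
Resultant F = γ·h_c·A = 8.81919 × 3.71 × 19.88 = 650.458 kN.

F ≈ 650 kN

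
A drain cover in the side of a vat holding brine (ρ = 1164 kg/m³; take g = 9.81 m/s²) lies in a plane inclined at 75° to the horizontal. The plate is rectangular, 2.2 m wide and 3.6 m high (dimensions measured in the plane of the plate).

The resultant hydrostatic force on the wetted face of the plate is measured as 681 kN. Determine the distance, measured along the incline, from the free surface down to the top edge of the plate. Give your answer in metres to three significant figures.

γ = ρg = 1164 × 9.81 / 1000 = 11.41884 kN/m³.
A = 2.2 × 3.6 = 7.92 m².
From F = γ·h_c·A, the centroid depth is h_c = 681/(11.41884 × 7.92) = 7.53009 m.
Let θ = 75° be the plate's angle to the horizontal; measure y along the incline from where the plane meets the free surface. Vertical depth h = y·sinθ with sinθ = 0.965926.
Along the incline, y_c = h_c/sinθ = 7.53009/0.965926 = 7.79572 m.
The centroid lies 3.6/2 = 1.8 m below the top edge, so the top edge sits at y_top = 7.79572 − 1.8 = 5.99572 m along the incline.

y_top ≈ 6.00 m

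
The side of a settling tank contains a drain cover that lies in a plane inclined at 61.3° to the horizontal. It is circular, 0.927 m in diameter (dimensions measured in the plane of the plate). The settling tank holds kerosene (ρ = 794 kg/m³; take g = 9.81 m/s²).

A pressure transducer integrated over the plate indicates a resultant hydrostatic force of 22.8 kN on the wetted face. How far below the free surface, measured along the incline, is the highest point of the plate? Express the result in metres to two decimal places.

y_top ≈ 4.48 m

γ = ρg = 794 × 9.81 / 1000 = 7.78914 kN/m³.
A = π(0.4635)² = 0.674915 m².
From F = γ·h_c·A, the centroid depth is h_c = 22.8/(7.78914 × 0.674915) = 4.33707 m.
Let θ = 61.3° be the plate's angle to the horizontal; measure y along the incline from where the plane meets the free surface. Vertical depth h = y·sinθ with sinθ = 0.877146.
Along the incline, y_c = h_c/sinθ = 4.33707/0.877146 = 4.94452 m.
The centroid is at the centre, 0.4635 m below the top of the plate, so the highest point sits at y_top = 4.94452 − 0.4635 = 4.48102 m along the incline.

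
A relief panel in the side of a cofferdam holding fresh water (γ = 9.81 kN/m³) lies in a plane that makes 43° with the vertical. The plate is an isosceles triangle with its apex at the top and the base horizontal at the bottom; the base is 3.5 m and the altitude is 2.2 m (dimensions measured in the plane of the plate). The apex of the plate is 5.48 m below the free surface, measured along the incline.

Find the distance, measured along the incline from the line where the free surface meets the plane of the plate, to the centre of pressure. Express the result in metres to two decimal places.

γ = 9.81 kN/m³.
The plate makes 43° with the vertical, i.e. θ = 90° − 43° = 47° to the horizontal. Measuring y along the incline from the free-surface line, vertical depth h = y·sinθ with sinθ = 0.731354.
With the apex up, the centroid sits 2h/3 = 2 × 2.2/3 = 1.46667 m below the apex, so y_c = 5.48 + 1.46667 = 6.94667 m and h_c = 6.94667 × 0.731354 = 5.08047 m.
A = ½ × 3.5 × 2.2 = 3.85 m².
Resultant F = γ·h_c·A = 9.81 × 5.08047 × 3.85 = 191.882 kN.
I_c = b·h³/36 = 3.5 × 2.2³/36 = 1.03522 m⁴.
Centre of pressure: y_p = y_c + I_c/(y_c·A) = 6.94667 + 1.03522/(6.94667 × 3.85) = 6.94667 + 0.0387075 = 6.98538 m along the plane.

y_p = 6.99 m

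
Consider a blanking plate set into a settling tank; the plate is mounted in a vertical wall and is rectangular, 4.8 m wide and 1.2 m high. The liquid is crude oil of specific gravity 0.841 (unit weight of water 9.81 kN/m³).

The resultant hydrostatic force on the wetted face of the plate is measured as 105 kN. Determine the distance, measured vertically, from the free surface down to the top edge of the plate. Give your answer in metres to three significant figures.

d_top ≈ 1.61 m

γ = 0.841 × 9.81 = 8.25021 kN/m³.
A = 4.8 × 1.2 = 5.76 m².
From F = γ·h_c·A, the centroid depth is h_c = 105/(8.25021 × 5.76) = 2.20954 m.
The centroid lies 1.2/2 = 0.6 m below the top edge, so the top edge sits at h_top = 2.20954 − 0.6 = 1.60954 m below the surface.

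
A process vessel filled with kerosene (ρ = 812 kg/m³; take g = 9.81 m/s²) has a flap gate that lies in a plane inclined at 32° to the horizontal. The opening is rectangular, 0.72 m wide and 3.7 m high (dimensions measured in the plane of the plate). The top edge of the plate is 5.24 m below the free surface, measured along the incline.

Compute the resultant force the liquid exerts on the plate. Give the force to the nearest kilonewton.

γ = ρg = 812 × 9.81 / 1000 = 7.96572 kN/m³.
Let θ = 32° be the plate's angle to the horizontal; measure y along the incline from where the plane meets the free surface. Vertical depth h = y·sinθ with sinθ = 0.529919.
The centroid lies 3.7/2 = 1.85 m below the top edge, so y_c = 5.24 + 1.85 = 7.09 m and h_c = 7.09 × 0.529919 = 3.75713 m.
A = 0.72 × 3.7 = 2.664 m².
Resultant F = γ·h_c·A = 7.96572 × 3.75713 × 2.664 = 79.7288 kN.

F ≈ 80 kN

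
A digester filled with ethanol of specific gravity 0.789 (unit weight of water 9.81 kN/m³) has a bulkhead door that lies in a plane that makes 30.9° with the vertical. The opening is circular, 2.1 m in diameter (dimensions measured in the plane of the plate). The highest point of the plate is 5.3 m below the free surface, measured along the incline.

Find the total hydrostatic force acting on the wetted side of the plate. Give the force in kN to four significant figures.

γ = 0.789 × 9.81 = 7.74009 kN/m³.
The plate makes 30.9° with the vertical, i.e. θ = 90° − 30.9° = 59.1° to the horizontal. Measuring y along the incline from the free-surface line, vertical depth h = y·sinθ with sinθ = 0.858065.
The centroid is at the centre, 1.05 m below the top of the plate, so y_c = 5.3 + 1.05 = 6.35 m and h_c = 6.35 × 0.858065 = 5.44871 m.
A = π(1.05)² = 3.46361 m².
Resultant F = γ·h_c·A = 7.74009 × 5.44871 × 3.46361 = 146.073 kN.

F ≈ 146.1 kN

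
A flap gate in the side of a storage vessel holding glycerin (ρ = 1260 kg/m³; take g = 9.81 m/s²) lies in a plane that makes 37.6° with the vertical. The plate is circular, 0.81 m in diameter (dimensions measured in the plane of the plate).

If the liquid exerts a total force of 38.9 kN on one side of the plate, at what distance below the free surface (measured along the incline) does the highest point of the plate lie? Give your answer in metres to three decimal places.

γ = ρg = 1260 × 9.81 / 1000 = 12.3606 kN/m³.
A = π(0.405)² = 0.5153 m².
From F = γ·h_c·A, the centroid depth is h_c = 38.9/(12.3606 × 0.5153) = 6.10731 m.
The plate makes 37.6° with the vertical, i.e. θ = 90° − 37.6° = 52.4° to the horizontal. Measuring y along the incline from the free-surface line, vertical depth h = y·sinθ with sinθ = 0.792290.
Along the incline, y_c = h_c/sinθ = 6.10731/0.792290 = 7.70843 m.
The centroid is at the centre, 0.405 m below the top of the plate, so the highest point sits at y_top = 7.70843 − 0.405 = 7.30343 m along the incline.

y_top ≈ 7.303 m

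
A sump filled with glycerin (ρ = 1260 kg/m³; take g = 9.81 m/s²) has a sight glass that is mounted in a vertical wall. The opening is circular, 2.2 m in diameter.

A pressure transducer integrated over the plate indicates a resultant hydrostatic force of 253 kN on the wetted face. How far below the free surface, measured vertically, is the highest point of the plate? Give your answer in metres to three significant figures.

γ = ρg = 1260 × 9.81 / 1000 = 12.3606 kN/m³.
A = π(1.1)² = 3.80133 m².
From F = γ·h_c·A, the centroid depth is h_c = 253/(12.3606 × 3.80133) = 5.3845 m.
The centroid is at the centre, 1.1 m below the top of the plate, so the highest point sits at h_top = 5.3845 − 1.1 = 4.2845 m below the surface.

d_top ≈ 4.28 m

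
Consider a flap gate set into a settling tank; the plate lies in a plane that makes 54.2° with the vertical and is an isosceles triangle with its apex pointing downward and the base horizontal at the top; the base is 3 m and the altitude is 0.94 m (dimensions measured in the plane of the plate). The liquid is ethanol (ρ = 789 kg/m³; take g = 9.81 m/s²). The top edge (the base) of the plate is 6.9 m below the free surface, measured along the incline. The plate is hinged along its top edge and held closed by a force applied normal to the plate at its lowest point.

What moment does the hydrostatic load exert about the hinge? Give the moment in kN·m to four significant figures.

M ≈ 14.74 kN·m

γ = ρg = 789 × 9.81 / 1000 = 7.74009 kN/m³.
The plate makes 54.2° with the vertical, i.e. θ = 90° − 54.2° = 35.8° to the horizontal. Measuring y along the incline from the free-surface line, vertical depth h = y·sinθ with sinθ = 0.584958.
With the apex down, the centroid sits h/3 = 0.94/3 = 0.313333 m below the base (the top edge), so y_c = 6.9 + 0.313333 = 7.21333 m and h_c = 7.21333 × 0.584958 = 4.2195 m.
A = ½ × 3 × 0.94 = 1.41 m².
Resultant F = γ·h_c·A = 7.74009 × 4.2195 × 1.41 = 46.0496 kN.
I_c = b·h³/36 = 3 × 0.94³/36 = 0.0692153 m⁴.
Centre of pressure: y_p = y_c + I_c/(y_c·A) = 7.21333 + 0.0692153/(7.21333 × 1.41) = 7.21333 + 0.0068053 = 7.22014 m along the plane.
The resultant acts 0.313333 + 0.0068053 = 0.320138 m (along the plate) below the hinge at the top edge, so the moment about the hinge is M = F × 0.320138 = 46.0496 × 0.320138 = 14.7422 kN·m.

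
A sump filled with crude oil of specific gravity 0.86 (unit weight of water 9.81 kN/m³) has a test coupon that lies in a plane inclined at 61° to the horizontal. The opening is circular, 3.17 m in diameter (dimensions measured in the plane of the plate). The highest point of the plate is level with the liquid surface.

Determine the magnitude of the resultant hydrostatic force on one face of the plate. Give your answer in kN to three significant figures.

γ = 0.86 × 9.81 = 8.4366 kN/m³.
Let θ = 61° be the plate's angle to the horizontal; measure y along the incline from where the plane meets the free surface. Vertical depth h = y·sinθ with sinθ = 0.874620.
The centroid is at the centre, 1.585 m below the top of the plate, so y_c = 1.585 m and h_c = 1.585 × 0.874620 = 1.38627 m.
A = π(1.585)² = 7.89239 m².
Resultant F = γ·h_c·A = 8.4366 × 1.38627 × 7.89239 = 92.3047 kN.

F ≈ 92.3 kN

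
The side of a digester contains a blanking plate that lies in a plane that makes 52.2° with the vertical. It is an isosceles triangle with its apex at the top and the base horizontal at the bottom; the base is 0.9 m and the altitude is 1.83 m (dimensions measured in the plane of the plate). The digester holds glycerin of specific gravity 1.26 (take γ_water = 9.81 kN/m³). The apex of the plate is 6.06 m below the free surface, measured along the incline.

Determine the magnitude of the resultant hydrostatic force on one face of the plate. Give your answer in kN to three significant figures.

F ≈ 45.4 kN

γ = 1.26 × 9.81 = 12.3606 kN/m³.
The plate makes 52.2° with the vertical, i.e. θ = 90° − 52.2° = 37.8° to the horizontal. Measuring y along the incline from the free-surface line, vertical depth h = y·sinθ with sinθ = 0.612907.
With the apex up, the centroid sits 2h/3 = 2 × 1.83/3 = 1.22 m below the apex, so y_c = 6.06 + 1.22 = 7.28 m and h_c = 7.28 × 0.612907 = 4.46196 m.
A = ½ × 0.9 × 1.83 = 0.8235 m².
Resultant F = γ·h_c·A = 12.3606 × 4.46196 × 0.8235 = 45.4181 kN.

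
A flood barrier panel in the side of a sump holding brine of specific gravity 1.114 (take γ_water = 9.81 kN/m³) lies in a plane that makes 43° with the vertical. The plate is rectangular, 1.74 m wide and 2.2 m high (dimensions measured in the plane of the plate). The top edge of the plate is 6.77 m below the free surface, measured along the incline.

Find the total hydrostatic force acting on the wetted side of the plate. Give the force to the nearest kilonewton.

γ = 1.114 × 9.81 = 10.92834 kN/m³.
The plate makes 43° with the vertical, i.e. θ = 90° − 43° = 47° to the horizontal. Measuring y along the incline from the free-surface line, vertical depth h = y·sinθ with sinθ = 0.731354.
The centroid lies 2.2/2 = 1.1 m below the top edge, so y_c = 6.77 + 1.1 = 7.87 m and h_c = 7.87 × 0.731354 = 5.75576 m.
A = 1.74 × 2.2 = 3.828 m².
Resultant F = γ·h_c·A = 10.92834 × 5.75576 × 3.828 = 240.785 kN.

F ≈ 241 kN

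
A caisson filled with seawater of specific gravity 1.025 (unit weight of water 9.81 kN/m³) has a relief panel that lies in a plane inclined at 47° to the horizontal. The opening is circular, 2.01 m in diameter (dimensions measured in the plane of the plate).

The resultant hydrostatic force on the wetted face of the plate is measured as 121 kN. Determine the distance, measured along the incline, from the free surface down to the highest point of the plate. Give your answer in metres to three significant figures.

γ = 1.025 × 9.81 = 10.05525 kN/m³.
A = π(1.005)² = 3.17309 m².
From F = γ·h_c·A, the centroid depth is h_c = 121/(10.05525 × 3.17309) = 3.79236 m.
Let θ = 47° be the plate's angle to the horizontal; measure y along the incline from where the plane meets the free surface. Vertical depth h = y·sinθ with sinθ = 0.731354.
Along the incline, y_c = h_c/sinθ = 3.79236/0.731354 = 5.1854 m.
The centroid is at the centre, 1.005 m below the top of the plate, so the highest point sits at y_top = 5.1854 − 1.005 = 4.1804 m along the incline.

y_top ≈ 4.18 m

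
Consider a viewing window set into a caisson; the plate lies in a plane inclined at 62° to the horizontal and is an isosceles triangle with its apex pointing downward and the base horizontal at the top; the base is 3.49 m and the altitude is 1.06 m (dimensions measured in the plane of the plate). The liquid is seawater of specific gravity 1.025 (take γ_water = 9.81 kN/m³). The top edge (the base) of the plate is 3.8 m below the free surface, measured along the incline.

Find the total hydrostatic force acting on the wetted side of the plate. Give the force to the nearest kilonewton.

F ≈ 68 kN

γ = 1.025 × 9.81 = 10.05525 kN/m³.
Let θ = 62° be the plate's angle to the horizontal; measure y along the incline from where the plane meets the free surface. Vertical depth h = y·sinθ with sinθ = 0.882948.
With the apex down, the centroid sits h/3 = 1.06/3 = 0.353333 m below the base (the top edge), so y_c = 3.8 + 0.353333 = 4.15333 m and h_c = 4.15333 × 0.882948 = 3.66717 m.
A = ½ × 3.49 × 1.06 = 1.8497 m².
Resultant F = γ·h_c·A = 10.05525 × 3.66717 × 1.8497 = 68.2064 kN.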